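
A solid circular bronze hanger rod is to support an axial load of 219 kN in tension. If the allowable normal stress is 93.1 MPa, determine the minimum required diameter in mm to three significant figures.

Required area A ≥ P/σ_allow = 219000/93.1 = 2352 mm².
For a solid circular section, d ≥ √(4A/π) = 54.73 mm.

54.7 mm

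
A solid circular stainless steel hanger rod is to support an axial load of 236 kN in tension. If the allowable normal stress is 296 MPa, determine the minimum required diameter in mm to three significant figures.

31.9 mm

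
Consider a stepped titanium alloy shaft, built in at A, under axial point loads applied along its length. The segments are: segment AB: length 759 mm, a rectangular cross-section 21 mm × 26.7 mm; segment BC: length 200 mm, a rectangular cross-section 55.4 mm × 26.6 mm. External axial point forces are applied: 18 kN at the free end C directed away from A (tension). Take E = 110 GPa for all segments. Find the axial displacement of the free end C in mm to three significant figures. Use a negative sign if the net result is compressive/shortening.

Internal axial forces (sectioning from the free end, tension +): N_BC = 18 kN, N_AB = 18 kN.
A_AB = 560.7 mm².
A_BC = 1474 mm².
δ_AB = 18000·759/(560.7·110000) = 0.2215 mm
δ_BC = 18000·200/(1474·110000) = 0.02221 mm
δ = Σδ_i = 0.2437 mm.

0.244 mm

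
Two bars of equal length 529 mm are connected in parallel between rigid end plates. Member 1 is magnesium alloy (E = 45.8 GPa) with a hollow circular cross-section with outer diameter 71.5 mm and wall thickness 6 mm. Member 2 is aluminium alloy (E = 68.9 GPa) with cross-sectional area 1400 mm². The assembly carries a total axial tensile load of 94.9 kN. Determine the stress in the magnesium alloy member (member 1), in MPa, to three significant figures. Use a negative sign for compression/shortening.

28.4 MPa

A_1 = 1235 mm².
Equal strain + equilibrium ⇒ each member carries load in proportion to AE: A₁E₁ = 56550000 N, A₂E₂ = 96460000 N, ΣAE = 153000000 N.
σ₁ = P·E₁/ΣAE = 94900·45800/153000000 = 28.41 MPa.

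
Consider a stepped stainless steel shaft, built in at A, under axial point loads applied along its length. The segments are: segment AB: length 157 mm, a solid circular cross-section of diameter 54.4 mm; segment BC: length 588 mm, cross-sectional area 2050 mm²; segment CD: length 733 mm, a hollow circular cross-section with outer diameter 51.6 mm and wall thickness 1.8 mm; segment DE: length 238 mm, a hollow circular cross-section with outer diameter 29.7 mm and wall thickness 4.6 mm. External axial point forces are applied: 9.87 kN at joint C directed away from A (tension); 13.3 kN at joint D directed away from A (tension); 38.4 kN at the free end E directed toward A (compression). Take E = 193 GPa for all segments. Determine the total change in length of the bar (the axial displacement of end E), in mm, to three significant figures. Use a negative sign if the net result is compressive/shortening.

Internal axial forces (sectioning from the free end, tension +): N_DE = -38.4 kN, N_CD = -25.1 kN, N_BC = -15.23 kN, N_AB = -15.23 kN.
A_AB = 2324 mm².
A_CD = 281.6 mm².
A_DE = 362.7 mm².
δ_AB = -15230·157/(2324·193000) = -0.00533 mm
δ_BC = -15230·588/(2050·193000) = -0.02263 mm
δ_CD = -25100·733/(281.6·193000) = -0.3385 mm
δ_DE = -38400·238/(362.7·193000) = -0.1305 mm
δ = Σδ_i = -0.497 mm.

-0.497 mm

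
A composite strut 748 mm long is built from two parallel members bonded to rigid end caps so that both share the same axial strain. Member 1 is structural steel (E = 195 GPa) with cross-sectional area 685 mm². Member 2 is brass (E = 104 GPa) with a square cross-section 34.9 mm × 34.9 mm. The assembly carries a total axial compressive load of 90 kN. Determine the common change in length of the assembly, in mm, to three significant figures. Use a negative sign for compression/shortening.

-0.259 mm

A_2 = 1218 mm².
Equal strain + equilibrium ⇒ each member carries load in proportion to AE: A₁E₁ = 133600000 N, A₂E₂ = 126700000 N, ΣAE = 260200000 N.
δ = PL/ΣAE = -90000·748/260200000 = -0.2587 mm.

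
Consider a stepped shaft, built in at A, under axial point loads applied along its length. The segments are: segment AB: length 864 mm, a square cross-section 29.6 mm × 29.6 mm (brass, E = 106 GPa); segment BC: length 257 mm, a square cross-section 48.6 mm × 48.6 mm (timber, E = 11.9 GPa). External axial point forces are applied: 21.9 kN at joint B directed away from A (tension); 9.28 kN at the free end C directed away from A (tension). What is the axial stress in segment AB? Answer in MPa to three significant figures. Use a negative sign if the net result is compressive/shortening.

35.6 MPa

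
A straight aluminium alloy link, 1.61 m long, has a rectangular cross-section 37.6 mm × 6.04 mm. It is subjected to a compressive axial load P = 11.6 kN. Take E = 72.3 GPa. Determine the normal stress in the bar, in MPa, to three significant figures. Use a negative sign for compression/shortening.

-51.1 MPa

A = 227.1 mm².
σ = N/A = -11600/227.1 = -51.08 MPa.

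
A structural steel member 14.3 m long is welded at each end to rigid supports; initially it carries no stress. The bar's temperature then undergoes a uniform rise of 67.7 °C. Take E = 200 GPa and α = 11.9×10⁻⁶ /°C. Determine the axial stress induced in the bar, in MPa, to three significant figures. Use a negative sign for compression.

-161 MPa

Free thermal expansion αLΔT = 11.9e-6 · 14300 · 67.7 = 11.52 mm.
The walls impose strain ε = −(11.52)/14300 = -8.0563e-04; σ = Eε = 200000 · -8.0563e-04 = -161.1 MPa.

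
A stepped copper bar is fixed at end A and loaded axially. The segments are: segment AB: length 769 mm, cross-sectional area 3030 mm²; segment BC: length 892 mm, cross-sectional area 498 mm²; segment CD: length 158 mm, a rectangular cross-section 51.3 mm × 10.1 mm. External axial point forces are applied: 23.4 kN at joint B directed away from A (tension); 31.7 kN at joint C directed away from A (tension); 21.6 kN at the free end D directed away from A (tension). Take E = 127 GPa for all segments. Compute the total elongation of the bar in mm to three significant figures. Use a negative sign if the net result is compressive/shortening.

Internal axial forces (sectioning from the free end, tension +): N_CD = 21.6 kN, N_BC = 53.3 kN, N_AB = 76.7 kN.
A_CD = 518.1 mm².
δ_AB = 76700·769/(3030·127000) = 0.1533 mm
δ_BC = 53300·892/(498·127000) = 0.7517 mm
δ_CD = 21600·158/(518.1·127000) = 0.05186 mm
δ = Σδ_i = 0.9569 mm.

0.957 mm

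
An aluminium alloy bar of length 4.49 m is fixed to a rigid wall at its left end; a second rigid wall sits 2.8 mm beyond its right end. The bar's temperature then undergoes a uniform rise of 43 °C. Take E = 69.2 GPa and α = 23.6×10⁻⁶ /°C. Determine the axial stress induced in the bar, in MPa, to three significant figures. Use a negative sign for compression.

-27.1 MPa

Free thermal expansion αLΔT = 23.6e-6 · 4490 · 43 = 4.556 mm.
The walls engage after the gap closes; constrained expansion = 4.556 − 2.8 = 1.756 mm.
The walls impose strain ε = −(1.756)/4490 = -3.9119e-04; σ = Eε = 69200 · -3.9119e-04 = -27.07 MPa.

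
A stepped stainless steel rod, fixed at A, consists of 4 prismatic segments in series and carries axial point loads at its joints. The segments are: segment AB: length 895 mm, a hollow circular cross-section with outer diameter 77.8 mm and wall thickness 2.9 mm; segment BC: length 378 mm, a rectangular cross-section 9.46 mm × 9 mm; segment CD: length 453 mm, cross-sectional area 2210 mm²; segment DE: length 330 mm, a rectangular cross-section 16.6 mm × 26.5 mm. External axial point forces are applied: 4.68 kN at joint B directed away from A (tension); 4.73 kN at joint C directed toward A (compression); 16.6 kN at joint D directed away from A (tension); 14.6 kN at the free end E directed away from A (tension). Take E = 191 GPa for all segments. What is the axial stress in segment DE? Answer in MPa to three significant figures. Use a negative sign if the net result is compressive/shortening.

Internal axial forces (sectioning from the free end, tension +): N_DE = 14.6 kN, N_CD = 31.2 kN, N_BC = 26.47 kN, N_AB = 31.15 kN.
A_DE = 439.9 mm².
σ_DE = N_DE/A_DE = 14600/439.9 = 33.19 MPa.

33.2 MPa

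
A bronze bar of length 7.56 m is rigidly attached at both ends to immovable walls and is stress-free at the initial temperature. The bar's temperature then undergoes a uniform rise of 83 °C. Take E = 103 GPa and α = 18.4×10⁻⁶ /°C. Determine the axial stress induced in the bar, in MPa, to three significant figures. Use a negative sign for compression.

Free thermal expansion αLΔT = 18.4e-6 · 7560 · 83 = 11.55 mm.
The walls impose strain ε = −(11.55)/7560 = -1.5272e-03; σ = Eε = 103000 · -1.5272e-03 = -157.3 MPa.

-157 MPa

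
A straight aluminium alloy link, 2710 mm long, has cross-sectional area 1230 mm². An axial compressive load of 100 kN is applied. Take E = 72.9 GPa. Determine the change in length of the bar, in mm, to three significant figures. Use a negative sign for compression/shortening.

-3.02 mm

δ_mech = NL/(AE) = -100000·2710/(1230·72900) = -3.022 mm.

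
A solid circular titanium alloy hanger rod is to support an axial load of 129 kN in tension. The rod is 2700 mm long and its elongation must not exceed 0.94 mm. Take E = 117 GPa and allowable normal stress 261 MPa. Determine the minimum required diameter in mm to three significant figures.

Required area A ≥ P/σ_allow = 129000/261 = 494.3 mm².
For a solid circular section, d ≥ √(4A/π) = 25.09 mm.
Elongation limit: A ≥ PL/(Eδ_allow) = 129000·2700/(117000·0.94) = 3167 mm² ⇒ d ≥ 63.5 mm.
The elongation limit governs.

63.5 mm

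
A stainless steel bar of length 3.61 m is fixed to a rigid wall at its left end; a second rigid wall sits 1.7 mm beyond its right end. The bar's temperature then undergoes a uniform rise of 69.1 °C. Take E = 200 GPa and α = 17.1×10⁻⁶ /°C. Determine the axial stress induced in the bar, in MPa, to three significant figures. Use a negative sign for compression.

Free thermal expansion αLΔT = 17.1e-6 · 3610 · 69.1 = 4.266 mm.
The walls engage after the gap closes; constrained expansion = 4.266 − 1.7 = 2.566 mm.
The walls impose strain ε = −(2.566)/3610 = -7.1070e-04; σ = Eε = 200000 · -7.1070e-04 = -142.1 MPa.

-142 MPa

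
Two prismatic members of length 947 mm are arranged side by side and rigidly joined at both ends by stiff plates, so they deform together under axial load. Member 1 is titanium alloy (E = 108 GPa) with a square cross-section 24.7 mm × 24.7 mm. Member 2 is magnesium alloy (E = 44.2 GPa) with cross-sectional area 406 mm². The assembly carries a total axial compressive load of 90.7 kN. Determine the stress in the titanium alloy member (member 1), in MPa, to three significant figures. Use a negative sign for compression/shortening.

A_1 = 610.1 mm².
Equal strain + equilibrium ⇒ each member carries load in proportion to AE: A₁E₁ = 65890000 N, A₂E₂ = 17950000 N, ΣAE = 83830000 N.
σ₁ = P·E₁/ΣAE = -90700·108000/83830000 = -116.8 MPa.

-117 MPa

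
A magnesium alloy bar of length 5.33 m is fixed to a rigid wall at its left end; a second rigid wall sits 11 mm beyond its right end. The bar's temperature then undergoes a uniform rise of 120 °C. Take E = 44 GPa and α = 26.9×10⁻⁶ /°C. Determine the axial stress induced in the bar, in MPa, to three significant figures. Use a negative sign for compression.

-51.2 MPa

Free thermal expansion αLΔT = 26.9e-6 · 5330 · 120 = 17.21 mm.
The walls engage after the gap closes; constrained expansion = 17.21 − 11 = 6.205 mm.
The walls impose strain ε = −(6.205)/5330 = -1.1642e-03; σ = Eε = 44000 · -1.1642e-03 = -51.23 MPa.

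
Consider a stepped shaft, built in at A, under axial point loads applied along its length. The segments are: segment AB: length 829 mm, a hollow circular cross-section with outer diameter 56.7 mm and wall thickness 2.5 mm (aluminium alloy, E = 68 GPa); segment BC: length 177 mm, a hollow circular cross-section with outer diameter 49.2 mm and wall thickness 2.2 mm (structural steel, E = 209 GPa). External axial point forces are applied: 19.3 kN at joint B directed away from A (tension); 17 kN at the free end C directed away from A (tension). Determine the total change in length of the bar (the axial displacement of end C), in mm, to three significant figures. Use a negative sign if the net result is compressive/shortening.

1.08 mm

Internal axial forces (sectioning from the free end, tension +): N_BC = 17 kN, N_AB = 36.3 kN.
A_AB = 425.7 mm².
A_BC = 324.8 mm².
δ_AB = 36300·829/(425.7·68000) = 1.04 mm
δ_BC = 17000·177/(324.8·209000) = 0.04432 mm
δ = Σδ_i = 1.084 mm.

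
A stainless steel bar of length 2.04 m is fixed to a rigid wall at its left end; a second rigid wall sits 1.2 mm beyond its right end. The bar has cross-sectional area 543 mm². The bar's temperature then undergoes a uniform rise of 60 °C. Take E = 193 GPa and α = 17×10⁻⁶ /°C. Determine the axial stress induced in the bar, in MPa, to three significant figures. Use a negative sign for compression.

Free thermal expansion αLΔT = 17e-6 · 2040 · 60 = 2.081 mm.
The walls engage after the gap closes; constrained expansion = 2.081 − 1.2 = 0.8808 mm.
The walls impose strain ε = −(0.8808)/2040 = -4.3176e-04; σ = Eε = 193000 · -4.3176e-04 = -83.33 MPa.

-83.3 MPa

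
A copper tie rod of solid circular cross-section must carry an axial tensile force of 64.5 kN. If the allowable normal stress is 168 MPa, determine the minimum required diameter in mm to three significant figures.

Required area A ≥ P/σ_allow = 64500/168 = 383.9 mm².
For a solid circular section, d ≥ √(4A/π) = 22.11 mm.

22.1 mm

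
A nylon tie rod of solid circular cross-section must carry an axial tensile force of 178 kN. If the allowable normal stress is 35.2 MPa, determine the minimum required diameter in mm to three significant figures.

80.2 mm

Required area A ≥ P/σ_allow = 178000/35.2 = 5057 mm².
For a solid circular section, d ≥ √(4A/π) = 80.24 mm.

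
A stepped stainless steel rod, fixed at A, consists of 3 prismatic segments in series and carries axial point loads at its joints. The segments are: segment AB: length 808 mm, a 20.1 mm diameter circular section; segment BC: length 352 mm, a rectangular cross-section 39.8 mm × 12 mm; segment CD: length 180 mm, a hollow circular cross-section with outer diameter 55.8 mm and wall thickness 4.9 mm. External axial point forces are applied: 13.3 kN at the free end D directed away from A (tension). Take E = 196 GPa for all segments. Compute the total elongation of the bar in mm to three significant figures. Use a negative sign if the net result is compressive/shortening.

0.238 mm

Internal axial forces (sectioning from the free end, tension +): N_CD = 13.3 kN, N_BC = 13.3 kN, N_AB = 13.3 kN.
A_AB = 317.3 mm².
A_BC = 477.6 mm².
A_CD = 783.5 mm².
δ_AB = 13300·808/(317.3·196000) = 0.1728 mm
δ_BC = 13300·352/(477.6·196000) = 0.05001 mm
δ_CD = 13300·180/(783.5·196000) = 0.01559 mm
δ = Σδ_i = 0.2384 mm.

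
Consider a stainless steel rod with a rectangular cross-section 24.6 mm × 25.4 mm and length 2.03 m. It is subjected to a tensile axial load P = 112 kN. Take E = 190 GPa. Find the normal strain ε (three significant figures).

A = 624.8 mm².
σ = N/A = 179.2 MPa; ε = σ/E = 179.2/190000 = 9.434e-04.

9.43e-04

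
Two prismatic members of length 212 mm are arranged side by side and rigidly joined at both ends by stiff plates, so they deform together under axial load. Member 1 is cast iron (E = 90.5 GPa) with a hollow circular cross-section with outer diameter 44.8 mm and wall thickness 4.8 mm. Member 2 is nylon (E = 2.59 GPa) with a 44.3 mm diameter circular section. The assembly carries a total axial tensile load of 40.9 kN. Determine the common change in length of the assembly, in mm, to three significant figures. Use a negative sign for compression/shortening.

0.148 mm

A_1 = 603.2 mm².
A_2 = 1541 mm².
Equal strain + equilibrium ⇒ each member carries load in proportion to AE: A₁E₁ = 54590000 N, A₂E₂ = 3992000 N, ΣAE = 58580000 N.
δ = PL/ΣAE = 40900·212/58580000 = 0.148 mm.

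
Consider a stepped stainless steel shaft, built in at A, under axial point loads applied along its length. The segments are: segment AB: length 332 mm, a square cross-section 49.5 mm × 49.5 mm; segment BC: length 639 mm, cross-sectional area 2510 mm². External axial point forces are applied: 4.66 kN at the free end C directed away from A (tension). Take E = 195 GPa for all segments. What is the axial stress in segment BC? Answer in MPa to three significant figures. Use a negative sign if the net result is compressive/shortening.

1.86 MPa

Internal axial forces (sectioning from the free end, tension +): N_BC = 4.66 kN, N_AB = 4.66 kN.
σ_BC = N_BC/A_BC = 4660/2510 = 1.857 MPa.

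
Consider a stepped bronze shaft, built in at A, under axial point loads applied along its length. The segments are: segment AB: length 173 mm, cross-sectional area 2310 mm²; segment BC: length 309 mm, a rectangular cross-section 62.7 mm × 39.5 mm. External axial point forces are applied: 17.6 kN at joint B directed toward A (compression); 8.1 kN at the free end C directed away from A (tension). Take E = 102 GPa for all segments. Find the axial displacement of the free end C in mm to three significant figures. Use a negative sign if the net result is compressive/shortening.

Internal axial forces (sectioning from the free end, tension +): N_BC = 8.1 kN, N_AB = -9.5 kN.
A_BC = 2477 mm².
δ_AB = -9500·173/(2310·102000) = -0.006975 mm
δ_BC = 8100·309/(2477·102000) = 0.009908 mm
δ = Σδ_i = 0.002933 mm.

0.00293 mm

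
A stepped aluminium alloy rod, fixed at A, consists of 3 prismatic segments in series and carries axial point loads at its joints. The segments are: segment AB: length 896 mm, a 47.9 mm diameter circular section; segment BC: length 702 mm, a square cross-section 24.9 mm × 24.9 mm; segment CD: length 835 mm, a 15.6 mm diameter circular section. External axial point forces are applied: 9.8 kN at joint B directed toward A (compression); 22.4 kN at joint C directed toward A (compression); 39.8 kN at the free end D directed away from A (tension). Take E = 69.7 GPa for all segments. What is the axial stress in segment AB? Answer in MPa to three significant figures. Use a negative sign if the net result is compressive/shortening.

4.22 MPa

Internal axial forces (sectioning from the free end, tension +): N_CD = 39.8 kN, N_BC = 17.4 kN, N_AB = 7.6 kN.
A_AB = 1802 mm².
σ_AB = N_AB/A_AB = 7600/1802 = 4.217 MPa.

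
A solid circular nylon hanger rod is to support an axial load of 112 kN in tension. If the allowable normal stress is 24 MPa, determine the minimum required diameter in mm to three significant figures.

Required area A ≥ P/σ_allow = 112000/24 = 4667 mm².
For a solid circular section, d ≥ √(4A/π) = 77.08 mm.

77.1 mm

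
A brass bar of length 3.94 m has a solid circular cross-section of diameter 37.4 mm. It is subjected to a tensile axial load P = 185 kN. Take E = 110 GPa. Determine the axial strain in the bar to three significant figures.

0.00153

A = 1099 mm².
σ = N/A = 168.4 MPa; ε = σ/E = 168.4/110000 = 1.531e-03.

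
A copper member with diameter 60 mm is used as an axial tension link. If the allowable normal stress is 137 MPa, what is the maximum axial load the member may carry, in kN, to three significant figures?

A = 2827 mm².
P_max = σ_allow · A = 137 · 2827 = 387400 N = 387.4 kN.

387 kN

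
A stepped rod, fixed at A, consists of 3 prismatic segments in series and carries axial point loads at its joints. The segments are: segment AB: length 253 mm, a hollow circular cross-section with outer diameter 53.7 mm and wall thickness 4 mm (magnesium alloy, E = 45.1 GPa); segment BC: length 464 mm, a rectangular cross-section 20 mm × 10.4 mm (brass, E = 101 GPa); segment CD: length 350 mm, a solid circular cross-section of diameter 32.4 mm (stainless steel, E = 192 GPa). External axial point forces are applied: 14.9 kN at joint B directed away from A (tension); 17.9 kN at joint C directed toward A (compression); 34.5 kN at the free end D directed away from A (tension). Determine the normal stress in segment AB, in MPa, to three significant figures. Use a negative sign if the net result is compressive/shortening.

50.4 MPa

Internal axial forces (sectioning from the free end, tension +): N_CD = 34.5 kN, N_BC = 16.6 kN, N_AB = 31.5 kN.
A_AB = 624.5 mm².
σ_AB = N_AB/A_AB = 31500/624.5 = 50.44 MPa.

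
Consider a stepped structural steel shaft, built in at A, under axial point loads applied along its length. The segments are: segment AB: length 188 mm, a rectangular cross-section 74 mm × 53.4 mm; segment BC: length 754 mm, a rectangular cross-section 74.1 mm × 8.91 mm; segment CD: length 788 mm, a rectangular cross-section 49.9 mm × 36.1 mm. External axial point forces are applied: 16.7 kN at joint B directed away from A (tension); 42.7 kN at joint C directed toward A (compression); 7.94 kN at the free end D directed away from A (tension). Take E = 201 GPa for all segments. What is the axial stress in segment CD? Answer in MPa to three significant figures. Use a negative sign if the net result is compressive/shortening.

Internal axial forces (sectioning from the free end, tension +): N_CD = 7.94 kN, N_BC = -34.76 kN, N_AB = -18.06 kN.
A_CD = 1801 mm².
σ_CD = N_CD/A_CD = 7940/1801 = 4.408 MPa.

4.41 MPa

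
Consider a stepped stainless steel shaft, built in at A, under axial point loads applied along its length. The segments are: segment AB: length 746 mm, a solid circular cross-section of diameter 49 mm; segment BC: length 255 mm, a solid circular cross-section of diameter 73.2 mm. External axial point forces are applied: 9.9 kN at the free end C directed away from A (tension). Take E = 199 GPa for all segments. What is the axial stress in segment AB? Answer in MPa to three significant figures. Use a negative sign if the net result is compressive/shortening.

5.25 MPa

Internal axial forces (sectioning from the free end, tension +): N_BC = 9.9 kN, N_AB = 9.9 kN.
A_AB = 1886 mm².
σ_AB = N_AB/A_AB = 9900/1886 = 5.25 MPa.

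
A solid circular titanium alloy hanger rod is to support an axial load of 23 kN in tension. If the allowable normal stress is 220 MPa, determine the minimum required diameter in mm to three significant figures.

11.5 mm

Required area A ≥ P/σ_allow = 23000/220 = 104.5 mm².
For a solid circular section, d ≥ √(4A/π) = 11.54 mm.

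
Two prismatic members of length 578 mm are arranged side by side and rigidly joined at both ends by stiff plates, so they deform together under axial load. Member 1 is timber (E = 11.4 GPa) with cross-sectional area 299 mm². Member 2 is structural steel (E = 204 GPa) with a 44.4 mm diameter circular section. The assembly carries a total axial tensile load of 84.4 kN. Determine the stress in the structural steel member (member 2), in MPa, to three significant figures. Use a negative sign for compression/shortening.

A_2 = 1548 mm².
Equal strain + equilibrium ⇒ each member carries load in proportion to AE: A₁E₁ = 3409000 N, A₂E₂ = 315900000 N, ΣAE = 319300000 N.
σ₂ = P·E₂/ΣAE = 84400·204000/319300000 = 53.93 MPa.

53.9 MPa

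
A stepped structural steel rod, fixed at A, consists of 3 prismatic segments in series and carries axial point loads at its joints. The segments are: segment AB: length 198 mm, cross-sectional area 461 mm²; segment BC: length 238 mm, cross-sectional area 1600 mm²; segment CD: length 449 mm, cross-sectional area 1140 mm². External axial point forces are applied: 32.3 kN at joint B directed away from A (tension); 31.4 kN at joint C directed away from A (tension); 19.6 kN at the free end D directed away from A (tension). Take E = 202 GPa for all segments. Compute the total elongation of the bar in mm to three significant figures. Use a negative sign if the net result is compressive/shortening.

Internal axial forces (sectioning from the free end, tension +): N_CD = 19.6 kN, N_BC = 51 kN, N_AB = 83.3 kN.
δ_AB = 83300·198/(461·202000) = 0.1771 mm
δ_BC = 51000·238/(1600·202000) = 0.03756 mm
δ_CD = 19600·449/(1140·202000) = 0.03822 mm
δ = Σδ_i = 0.2529 mm.

0.253 mm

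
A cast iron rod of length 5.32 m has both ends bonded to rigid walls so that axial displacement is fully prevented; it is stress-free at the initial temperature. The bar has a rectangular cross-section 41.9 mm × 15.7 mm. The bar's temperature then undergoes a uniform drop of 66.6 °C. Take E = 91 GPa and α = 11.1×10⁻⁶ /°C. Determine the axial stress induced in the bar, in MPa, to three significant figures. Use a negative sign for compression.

Free thermal expansion αLΔT = 11.1e-6 · 5320 · -66.6 = -3.933 mm.
The walls impose strain ε = −(-3.933)/5320 = 7.3926e-04; σ = Eε = 91000 · 7.3926e-04 = 67.27 MPa.

67.3 MPa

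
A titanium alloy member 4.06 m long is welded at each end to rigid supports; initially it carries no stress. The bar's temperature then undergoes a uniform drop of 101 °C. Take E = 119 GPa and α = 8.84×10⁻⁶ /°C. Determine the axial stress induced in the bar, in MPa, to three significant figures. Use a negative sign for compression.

106 MPa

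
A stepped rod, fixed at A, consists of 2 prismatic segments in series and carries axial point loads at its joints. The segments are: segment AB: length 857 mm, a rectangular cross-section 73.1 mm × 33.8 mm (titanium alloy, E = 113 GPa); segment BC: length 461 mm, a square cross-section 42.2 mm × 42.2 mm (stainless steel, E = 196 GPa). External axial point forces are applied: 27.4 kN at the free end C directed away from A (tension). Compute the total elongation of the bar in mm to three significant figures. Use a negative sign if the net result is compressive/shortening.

0.120 mm

Internal axial forces (sectioning from the free end, tension +): N_BC = 27.4 kN, N_AB = 27.4 kN.
A_AB = 2471 mm².
A_BC = 1781 mm².
δ_AB = 27400·857/(2471·113000) = 0.0841 mm
δ_BC = 27400·461/(1781·196000) = 0.03619 mm
δ = Σδ_i = 0.1203 mm.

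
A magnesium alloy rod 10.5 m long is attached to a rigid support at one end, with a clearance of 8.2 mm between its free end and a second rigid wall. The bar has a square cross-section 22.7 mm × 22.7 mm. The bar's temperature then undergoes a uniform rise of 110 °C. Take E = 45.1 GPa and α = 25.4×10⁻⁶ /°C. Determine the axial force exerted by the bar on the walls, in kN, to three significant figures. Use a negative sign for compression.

-46.8 kN

Free thermal expansion αLΔT = 25.4e-6 · 10500 · 110 = 29.34 mm.
The walls engage after the gap closes; constrained expansion = 29.34 − 8.2 = 21.14 mm.
The walls impose strain ε = −(21.14)/10500 = -2.0130e-03; σ = Eε = 45100 · -2.0130e-03 = -90.79 MPa.
Wall reaction R = σ·A = -90.79·515.3 = -46780 N = -46.78 kN.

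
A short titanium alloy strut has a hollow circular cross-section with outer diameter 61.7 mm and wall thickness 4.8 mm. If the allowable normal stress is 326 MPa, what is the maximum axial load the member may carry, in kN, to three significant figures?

280 kN

A = 858 mm².
P_max = σ_allow · A = 326 · 858 = 279700 N = 279.7 kN.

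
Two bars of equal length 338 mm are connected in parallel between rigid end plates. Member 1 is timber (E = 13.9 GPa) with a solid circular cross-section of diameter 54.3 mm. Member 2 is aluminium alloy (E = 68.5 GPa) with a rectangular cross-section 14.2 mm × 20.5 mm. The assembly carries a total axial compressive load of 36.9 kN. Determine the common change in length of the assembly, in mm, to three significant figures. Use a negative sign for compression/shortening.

A_1 = 2316 mm².
A_2 = 291.1 mm².
Equal strain + equilibrium ⇒ each member carries load in proportion to AE: A₁E₁ = 32190000 N, A₂E₂ = 19940000 N, ΣAE = 52130000 N.
δ = PL/ΣAE = -36900·338/52130000 = -0.2393 mm.

-0.239 mm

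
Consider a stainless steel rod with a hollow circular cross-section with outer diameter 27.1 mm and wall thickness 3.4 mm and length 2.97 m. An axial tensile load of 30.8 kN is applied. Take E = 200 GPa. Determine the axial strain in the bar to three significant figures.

A = 253.1 mm².
σ = N/A = 121.7 MPa; ε = σ/E = 121.7/200000 = 6.083e-04.

6.08e-04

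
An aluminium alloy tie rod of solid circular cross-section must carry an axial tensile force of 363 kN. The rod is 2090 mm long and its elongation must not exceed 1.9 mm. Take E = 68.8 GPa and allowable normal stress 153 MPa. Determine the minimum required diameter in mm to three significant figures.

86.0 mm

Required area A ≥ P/σ_allow = 363000/153 = 2373 mm².
For a solid circular section, d ≥ √(4A/π) = 54.96 mm.
Elongation limit: A ≥ PL/(Eδ_allow) = 363000·2090/(68800·1.9) = 5804 mm² ⇒ d ≥ 85.96 mm.
The elongation limit governs.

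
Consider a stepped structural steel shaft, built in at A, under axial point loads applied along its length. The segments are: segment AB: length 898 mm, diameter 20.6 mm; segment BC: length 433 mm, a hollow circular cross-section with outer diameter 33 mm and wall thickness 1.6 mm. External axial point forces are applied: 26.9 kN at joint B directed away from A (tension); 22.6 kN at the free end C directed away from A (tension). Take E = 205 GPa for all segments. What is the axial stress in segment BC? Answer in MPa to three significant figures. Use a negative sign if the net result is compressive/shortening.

143 MPa

Internal axial forces (sectioning from the free end, tension +): N_BC = 22.6 kN, N_AB = 49.5 kN.
A_BC = 157.8 mm².
σ_BC = N_BC/A_BC = 22600/157.8 = 143.2 MPa.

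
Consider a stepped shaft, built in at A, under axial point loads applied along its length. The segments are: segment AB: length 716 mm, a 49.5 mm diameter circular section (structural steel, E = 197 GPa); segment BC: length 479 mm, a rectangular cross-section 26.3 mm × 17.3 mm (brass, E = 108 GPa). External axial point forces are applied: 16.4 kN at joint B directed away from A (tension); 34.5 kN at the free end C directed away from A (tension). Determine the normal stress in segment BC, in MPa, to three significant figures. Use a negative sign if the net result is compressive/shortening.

Internal axial forces (sectioning from the free end, tension +): N_BC = 34.5 kN, N_AB = 50.9 kN.
A_BC = 455 mm².
σ_BC = N_BC/A_BC = 34500/455 = 75.83 MPa.

75.8 MPa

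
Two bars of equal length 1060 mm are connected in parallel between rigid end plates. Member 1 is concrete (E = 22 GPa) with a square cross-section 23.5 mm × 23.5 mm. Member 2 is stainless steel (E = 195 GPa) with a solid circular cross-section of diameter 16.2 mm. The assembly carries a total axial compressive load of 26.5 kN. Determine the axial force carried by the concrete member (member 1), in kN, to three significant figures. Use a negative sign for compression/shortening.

A_1 = 552.2 mm².
A_2 = 206.1 mm².
Equal strain + equilibrium ⇒ each member carries load in proportion to AE: A₁E₁ = 12150000 N, A₂E₂ = 40190000 N, ΣAE = 52340000 N.
F₁ = P·A₁E₁/ΣAE = -26500·12150000/52340000 = -6151 N.

-6.15 kN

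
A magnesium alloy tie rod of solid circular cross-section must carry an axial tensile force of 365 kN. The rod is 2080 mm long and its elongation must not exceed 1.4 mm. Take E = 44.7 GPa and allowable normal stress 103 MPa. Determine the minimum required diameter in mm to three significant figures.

124 mm

Required area A ≥ P/σ_allow = 365000/103 = 3544 mm².
For a solid circular section, d ≥ √(4A/π) = 67.17 mm.
Elongation limit: A ≥ PL/(Eδ_allow) = 365000·2080/(44700·1.4) = 12130 mm² ⇒ d ≥ 124.3 mm.
The elongation limit governs.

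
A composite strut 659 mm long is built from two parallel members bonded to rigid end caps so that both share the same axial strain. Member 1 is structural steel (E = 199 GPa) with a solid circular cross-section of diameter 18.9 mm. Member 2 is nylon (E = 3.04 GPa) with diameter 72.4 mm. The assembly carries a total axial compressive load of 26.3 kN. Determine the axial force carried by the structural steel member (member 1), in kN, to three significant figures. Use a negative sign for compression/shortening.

A_1 = 280.6 mm².
A_2 = 4117 mm².
Equal strain + equilibrium ⇒ each member carries load in proportion to AE: A₁E₁ = 55830000 N, A₂E₂ = 12520000 N, ΣAE = 68350000 N.
F₁ = P·A₁E₁/ΣAE = -26300·55830000/68350000 = -21480 N.

-21.5 kN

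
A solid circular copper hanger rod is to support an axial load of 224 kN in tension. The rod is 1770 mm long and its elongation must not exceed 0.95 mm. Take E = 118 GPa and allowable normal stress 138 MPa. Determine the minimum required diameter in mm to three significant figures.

67.1 mm

Required area A ≥ P/σ_allow = 224000/138 = 1623 mm².
For a solid circular section, d ≥ √(4A/π) = 45.46 mm.
Elongation limit: A ≥ PL/(Eδ_allow) = 224000·1770/(118000·0.95) = 3537 mm² ⇒ d ≥ 67.11 mm.
The elongation limit governs.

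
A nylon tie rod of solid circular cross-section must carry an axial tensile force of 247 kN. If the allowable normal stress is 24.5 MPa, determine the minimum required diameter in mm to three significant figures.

Required area A ≥ P/σ_allow = 247000/24.5 = 10080 mm².
For a solid circular section, d ≥ √(4A/π) = 113.3 mm.

113 mm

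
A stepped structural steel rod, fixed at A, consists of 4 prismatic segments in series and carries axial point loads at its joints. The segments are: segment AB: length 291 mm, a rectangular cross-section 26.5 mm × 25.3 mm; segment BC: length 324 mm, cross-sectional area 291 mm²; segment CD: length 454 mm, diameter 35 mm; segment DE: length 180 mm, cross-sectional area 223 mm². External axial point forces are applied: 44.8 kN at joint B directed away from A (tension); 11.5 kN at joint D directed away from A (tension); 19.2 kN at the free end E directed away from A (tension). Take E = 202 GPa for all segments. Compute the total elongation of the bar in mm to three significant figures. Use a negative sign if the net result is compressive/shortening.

Internal axial forces (sectioning from the free end, tension +): N_DE = 19.2 kN, N_CD = 30.7 kN, N_BC = 30.7 kN, N_AB = 75.5 kN.
A_AB = 670.5 mm².
A_CD = 962.1 mm².
δ_AB = 75500·291/(670.5·202000) = 0.1622 mm
δ_BC = 30700·324/(291·202000) = 0.1692 mm
δ_CD = 30700·454/(962.1·202000) = 0.07172 mm
δ_DE = 19200·180/(223·202000) = 0.07672 mm
δ = Σδ_i = 0.4799 mm.

0.480 mm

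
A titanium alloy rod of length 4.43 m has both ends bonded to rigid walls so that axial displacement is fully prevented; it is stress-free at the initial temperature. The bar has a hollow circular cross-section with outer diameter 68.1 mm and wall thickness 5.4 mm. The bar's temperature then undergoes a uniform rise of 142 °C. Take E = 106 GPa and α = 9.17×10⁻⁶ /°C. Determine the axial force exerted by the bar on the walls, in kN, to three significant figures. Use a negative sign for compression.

Free thermal expansion αLΔT = 9.17e-6 · 4430 · 142 = 5.768 mm.
The walls impose strain ε = −(5.768)/4430 = -1.3021e-03; σ = Eε = 106000 · -1.3021e-03 = -138 MPa.
Wall reaction R = σ·A = -138·1064 = -146800 N = -146.8 kN.

-147 kN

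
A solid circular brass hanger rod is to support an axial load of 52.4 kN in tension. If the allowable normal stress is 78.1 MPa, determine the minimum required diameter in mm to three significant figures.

29.2 mm

Required area A ≥ P/σ_allow = 52400/78.1 = 670.9 mm².
For a solid circular section, d ≥ √(4A/π) = 29.23 mm.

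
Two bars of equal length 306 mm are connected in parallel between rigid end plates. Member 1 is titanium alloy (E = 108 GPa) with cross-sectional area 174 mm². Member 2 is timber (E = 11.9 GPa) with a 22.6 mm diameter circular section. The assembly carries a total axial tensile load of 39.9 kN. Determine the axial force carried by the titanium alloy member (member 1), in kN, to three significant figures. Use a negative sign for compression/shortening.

31.8 kN

A_2 = 401.1 mm².
Equal strain + equilibrium ⇒ each member carries load in proportion to AE: A₁E₁ = 18790000 N, A₂E₂ = 4774000 N, ΣAE = 23570000 N.
F₁ = P·A₁E₁/ΣAE = 39900·18790000/23570000 = 31820 N.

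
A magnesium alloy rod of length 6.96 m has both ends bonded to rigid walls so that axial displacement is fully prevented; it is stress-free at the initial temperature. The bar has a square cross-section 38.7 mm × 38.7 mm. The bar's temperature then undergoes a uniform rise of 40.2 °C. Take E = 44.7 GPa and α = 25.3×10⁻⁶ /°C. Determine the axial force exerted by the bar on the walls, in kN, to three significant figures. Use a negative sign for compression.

-68.1 kN

Free thermal expansion αLΔT = 25.3e-6 · 6960 · 40.2 = 7.079 mm.
The walls impose strain ε = −(7.079)/6960 = -1.0171e-03; σ = Eε = 44700 · -1.0171e-03 = -45.46 MPa.
Wall reaction R = σ·A = -45.46·1498 = -68090 N = -68.09 kN.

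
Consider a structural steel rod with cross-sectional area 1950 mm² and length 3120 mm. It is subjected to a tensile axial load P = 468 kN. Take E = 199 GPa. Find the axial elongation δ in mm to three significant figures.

δ_mech = NL/(AE) = 468000·3120/(1950·199000) = 3.763 mm.

3.76 mm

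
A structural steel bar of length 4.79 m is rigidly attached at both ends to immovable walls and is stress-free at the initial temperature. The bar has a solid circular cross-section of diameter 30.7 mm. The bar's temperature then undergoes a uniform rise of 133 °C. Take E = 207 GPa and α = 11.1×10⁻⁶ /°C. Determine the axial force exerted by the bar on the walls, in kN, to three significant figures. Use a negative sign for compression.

Free thermal expansion αLΔT = 11.1e-6 · 4790 · 133 = 7.071 mm.
The walls impose strain ε = −(7.071)/4790 = -1.4763e-03; σ = Eε = 207000 · -1.4763e-03 = -305.6 MPa.
Wall reaction R = σ·A = -305.6·740.2 = -226200 N = -226.2 kN.

-226 kN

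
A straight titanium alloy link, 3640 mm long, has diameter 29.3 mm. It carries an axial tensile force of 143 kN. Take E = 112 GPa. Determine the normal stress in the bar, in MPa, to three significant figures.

212 MPa

A = 674.3 mm².
σ = N/A = 143000/674.3 = 212.1 MPa.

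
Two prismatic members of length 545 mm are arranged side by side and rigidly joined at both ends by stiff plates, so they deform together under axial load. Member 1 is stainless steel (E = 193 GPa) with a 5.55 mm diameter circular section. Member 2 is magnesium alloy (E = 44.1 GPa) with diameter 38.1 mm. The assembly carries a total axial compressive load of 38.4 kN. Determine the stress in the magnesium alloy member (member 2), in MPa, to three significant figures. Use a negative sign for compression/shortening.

A_1 = 24.19 mm².
A_2 = 1140 mm².
Equal strain + equilibrium ⇒ each member carries load in proportion to AE: A₁E₁ = 4669000 N, A₂E₂ = 50280000 N, ΣAE = 54950000 N.
σ₂ = P·E₂/ΣAE = -38400·44100/54950000 = -30.82 MPa.

-30.8 MPa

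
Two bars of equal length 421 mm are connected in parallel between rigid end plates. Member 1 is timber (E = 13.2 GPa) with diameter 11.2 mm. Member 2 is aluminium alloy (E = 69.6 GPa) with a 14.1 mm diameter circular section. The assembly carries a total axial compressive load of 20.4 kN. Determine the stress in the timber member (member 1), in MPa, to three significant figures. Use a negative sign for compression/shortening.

-22.1 MPa

A_1 = 98.52 mm².
A_2 = 156.1 mm².
Equal strain + equilibrium ⇒ each member carries load in proportion to AE: A₁E₁ = 1300000 N, A₂E₂ = 10870000 N, ΣAE = 12170000 N.
σ₁ = P·E₁/ΣAE = -20400·13200/12170000 = -22.13 MPa.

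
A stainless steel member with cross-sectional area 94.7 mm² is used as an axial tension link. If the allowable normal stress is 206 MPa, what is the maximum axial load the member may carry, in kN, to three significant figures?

P_max = σ_allow · A = 206 · 94.7 = 19510 N = 19.51 kN.

19.5 kN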